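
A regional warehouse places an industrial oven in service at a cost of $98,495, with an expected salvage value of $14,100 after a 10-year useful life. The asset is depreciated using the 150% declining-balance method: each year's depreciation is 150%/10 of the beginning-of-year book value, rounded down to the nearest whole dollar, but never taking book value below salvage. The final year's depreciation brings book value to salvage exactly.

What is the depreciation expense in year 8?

Depreciable base = $98,495 − $14,100 = $84,395.
Year 1: ⌊$98,495 × 150%/10⌋ = $14,774. Book value $83,721.
Year 2: ⌊$83,721 × 150%/10⌋ = $12,558. Book value $71,163.
Year 3: ⌊$71,163 × 150%/10⌋ = $10,674. Book value $60,489.
Year 4: ⌊$60,489 × 150%/10⌋ = $9,073. Book value $51,416.
Year 5: ⌊$51,416 × 150%/10⌋ = $7,712. Book value $43,704.
Year 6: ⌊$43,704 × 150%/10⌋ = $6,555. Book value $37,149.
Year 7: ⌊$37,149 × 150%/10⌋ = $5,572. Book value $31,577.
Year 8: ⌊$31,577 × 150%/10⌋ = $4,736. Book value $26,841.

$4,736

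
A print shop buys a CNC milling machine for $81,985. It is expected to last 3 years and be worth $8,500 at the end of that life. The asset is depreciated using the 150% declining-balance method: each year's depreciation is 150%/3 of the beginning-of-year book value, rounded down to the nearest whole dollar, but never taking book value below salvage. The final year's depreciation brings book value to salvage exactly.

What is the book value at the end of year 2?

$20,497

Depreciable base = $81,985 − $8,500 = $73,485.
Year 1: ⌊$81,985 × 150%/3⌋ = $40,992. Book value $40,993.
Year 2: ⌊$40,993 × 150%/3⌋ = $20,496. Book value $20,497.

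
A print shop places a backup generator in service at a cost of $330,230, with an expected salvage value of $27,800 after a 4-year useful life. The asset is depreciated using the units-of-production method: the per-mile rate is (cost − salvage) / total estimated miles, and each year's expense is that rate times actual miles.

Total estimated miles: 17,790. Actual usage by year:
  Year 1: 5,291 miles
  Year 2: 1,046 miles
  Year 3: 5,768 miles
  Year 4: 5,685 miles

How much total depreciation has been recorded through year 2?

$107,729

Depreciable base = $330,230 − $27,800 = $302,430.
Rate = $302,430 / 17,790 miles = $17 per mile.
Year 1: 5,291 × $17 = $89,947. Book value $240,283.
Year 2: 1,046 × $17 = $17,782. Book value $222,501.
Accumulated through year 2 = $330,230 − $222,501 = $107,729.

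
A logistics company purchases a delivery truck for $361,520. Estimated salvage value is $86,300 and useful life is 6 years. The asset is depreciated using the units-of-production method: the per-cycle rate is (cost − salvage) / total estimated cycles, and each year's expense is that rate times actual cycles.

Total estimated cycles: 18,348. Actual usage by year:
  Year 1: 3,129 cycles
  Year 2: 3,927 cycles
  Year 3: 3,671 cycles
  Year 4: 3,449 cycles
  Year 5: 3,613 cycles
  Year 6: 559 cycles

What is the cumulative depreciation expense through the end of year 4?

Depreciable base = $361,520 − $86,300 = $275,220.
Rate = $275,220 / 18,348 cycles = $15 per cycle.
Year 1: 3,129 × $15 = $46,935. Book value $314,585.
Year 2: 3,927 × $15 = $58,905. Book value $255,680.
Year 3: 3,671 × $15 = $55,065. Book value $200,615.
Year 4: 3,449 × $15 = $51,735. Book value $148,880.
Accumulated through year 4 = $361,520 − $148,880 = $212,640.

$212,640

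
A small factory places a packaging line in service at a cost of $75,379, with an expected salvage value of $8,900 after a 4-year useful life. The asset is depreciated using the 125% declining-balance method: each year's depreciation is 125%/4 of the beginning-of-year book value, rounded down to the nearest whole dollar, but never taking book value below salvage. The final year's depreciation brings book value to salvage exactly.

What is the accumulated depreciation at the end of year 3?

$50,884

Depreciable base = $75,379 − $8,900 = $66,479.
Year 1: ⌊$75,379 × 125%/4⌋ = $23,555. Book value $51,824.
Year 2: ⌊$51,824 × 125%/4⌋ = $16,195. Book value $35,629.
Year 3: ⌊$35,629 × 125%/4⌋ = $11,134. Book value $24,495.
Accumulated through year 3 = $75,379 − $24,495 = $50,884.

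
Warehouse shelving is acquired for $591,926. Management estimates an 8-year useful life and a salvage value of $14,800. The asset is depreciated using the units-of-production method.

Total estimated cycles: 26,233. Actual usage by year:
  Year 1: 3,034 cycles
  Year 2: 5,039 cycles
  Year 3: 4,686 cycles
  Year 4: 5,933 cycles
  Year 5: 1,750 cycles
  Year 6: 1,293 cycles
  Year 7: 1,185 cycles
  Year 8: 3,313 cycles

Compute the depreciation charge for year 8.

Depreciable base = $591,926 − $14,800 = $577,126.
Rate = $577,126 / 26,233 cycles = $22 per cycle.
Year 1: 3,034 × $22 = $66,748. Book value $525,178.
Year 2: 5,039 × $22 = $110,858. Book value $414,320.
Year 3: 4,686 × $22 = $103,092. Book value $311,228.
Year 4: 5,933 × $22 = $130,526. Book value $180,702.
Year 5: 1,750 × $22 = $38,500. Book value $142,202.
Year 6: 1,293 × $22 = $28,446. Book value $113,756.
Year 7: 1,185 × $22 = $26,070. Book value $87,686.
Year 8: 3,313 × $22 = $72,886. Book value $14,800.

$72,886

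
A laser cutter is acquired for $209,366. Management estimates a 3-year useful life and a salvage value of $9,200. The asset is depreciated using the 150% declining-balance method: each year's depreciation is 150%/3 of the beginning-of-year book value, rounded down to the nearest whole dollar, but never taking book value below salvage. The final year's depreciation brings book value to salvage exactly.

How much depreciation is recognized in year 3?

Depreciable base = $209,366 − $9,200 = $200,166.
Year 1: ⌊$209,366 × 150%/3⌋ = $104,683. Book value $104,683.
Year 2: ⌊$104,683 × 150%/3⌋ = $52,341. Book value $52,342.
Year 3 (final): $52,342 − $9,200 = $43,142. Book value $9,200.

$43,142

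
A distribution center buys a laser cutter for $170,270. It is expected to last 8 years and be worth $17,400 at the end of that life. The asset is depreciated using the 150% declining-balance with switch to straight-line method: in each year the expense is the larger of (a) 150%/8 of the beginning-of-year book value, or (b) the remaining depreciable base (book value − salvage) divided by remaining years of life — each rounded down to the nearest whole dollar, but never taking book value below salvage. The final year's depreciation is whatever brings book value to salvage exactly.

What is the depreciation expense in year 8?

$14,202

Depreciable base = $170,270 − $17,400 = $152,870.
Year 1: DB = ⌊$170,270 × 150%/8⌋ = $31,925; SL = ⌊$152,870/8⌋ = $19,108 → take DB $31,925. Book value $138,345.
Year 2: DB = ⌊$138,345 × 150%/8⌋ = $25,939; SL = ⌊$120,945/7⌋ = $17,277 → take DB $25,939. Book value $112,406.
Year 3: DB = ⌊$112,406 × 150%/8⌋ = $21,076; SL = ⌊$95,006/6⌋ = $15,834 → take DB $21,076. Book value $91,330.
Year 4: DB = ⌊$91,330 × 150%/8⌋ = $17,124; SL = ⌊$73,930/5⌋ = $14,786 → take DB $17,124. Book value $74,206.
Year 5: DB = ⌊$74,206 × 150%/8⌋ = $13,913; SL = ⌊$56,806/4⌋ = $14,201 → take SL $14,201. Book value $60,005.
Year 6: DB = ⌊$60,005 × 150%/8⌋ = $11,250; SL = ⌊$42,605/3⌋ = $14,201 → take SL $14,201. Book value $45,804.
Year 7: DB = ⌊$45,804 × 150%/8⌋ = $8,588; SL = ⌊$28,404/2⌋ = $14,202 → take SL $14,202. Book value $31,602.
Year 8 (final): $31,602 − $17,400 = $14,202. Book value $17,400.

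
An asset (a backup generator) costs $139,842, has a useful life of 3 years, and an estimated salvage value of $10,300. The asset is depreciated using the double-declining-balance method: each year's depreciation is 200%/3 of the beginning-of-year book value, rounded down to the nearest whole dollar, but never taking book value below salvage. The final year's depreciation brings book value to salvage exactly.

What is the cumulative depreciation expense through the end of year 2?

$124,304

Depreciable base = $139,842 − $10,300 = $129,542.
Year 1: ⌊$139,842 × 200%/3⌋ = $93,228. Book value $46,614.
Year 2: ⌊$46,614 × 200%/3⌋ = $31,076. Book value $15,538.
Accumulated through year 2 = $139,842 − $15,538 = $124,304.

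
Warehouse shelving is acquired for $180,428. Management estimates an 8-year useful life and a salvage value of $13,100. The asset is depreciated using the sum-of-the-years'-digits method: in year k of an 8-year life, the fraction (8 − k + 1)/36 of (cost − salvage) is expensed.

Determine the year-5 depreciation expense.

$18,592

Depreciable base = $180,428 − $13,100 = $167,328.
Sum of the years' digits = 8+7+6+5+4+3+2+1 = 36.
Year 1: $167,328 × 8/36 = $37,184. Book value $143,244.
Year 2: $167,328 × 7/36 = $32,536. Book value $110,708.
Year 3: $167,328 × 6/36 = $27,888. Book value $82,820.
Year 4: $167,328 × 5/36 = $23,240. Book value $59,580.
Year 5: $167,328 × 4/36 = $18,592. Book value $40,988.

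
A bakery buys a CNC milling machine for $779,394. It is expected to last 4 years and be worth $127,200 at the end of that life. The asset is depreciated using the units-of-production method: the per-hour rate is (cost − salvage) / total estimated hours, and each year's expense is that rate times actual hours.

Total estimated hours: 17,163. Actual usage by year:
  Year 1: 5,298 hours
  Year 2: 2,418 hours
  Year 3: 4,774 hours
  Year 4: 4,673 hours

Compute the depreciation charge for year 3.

Depreciable base = $779,394 − $127,200 = $652,194.
Rate = $652,194 / 17,163 hours = $38 per hour.
Year 1: 5,298 × $38 = $201,324. Book value $578,070.
Year 2: 2,418 × $38 = $91,884. Book value $486,186.
Year 3: 4,774 × $38 = $181,412. Book value $304,774.

$181,412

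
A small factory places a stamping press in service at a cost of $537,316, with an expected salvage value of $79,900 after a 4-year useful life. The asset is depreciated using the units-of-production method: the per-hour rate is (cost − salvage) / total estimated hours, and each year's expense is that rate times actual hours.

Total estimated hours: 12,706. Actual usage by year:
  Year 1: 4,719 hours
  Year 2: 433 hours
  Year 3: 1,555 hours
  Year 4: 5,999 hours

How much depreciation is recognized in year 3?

Depreciable base = $537,316 − $79,900 = $457,416.
Rate = $457,416 / 12,706 hours = $36 per hour.
Year 1: 4,719 × $36 = $169,884. Book value $367,432.
Year 2: 433 × $36 = $15,588. Book value $351,844.
Year 3: 1,555 × $36 = $55,980. Book value $295,864.

$55,980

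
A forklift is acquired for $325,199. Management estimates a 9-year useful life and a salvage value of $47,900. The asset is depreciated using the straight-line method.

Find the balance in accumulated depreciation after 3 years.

$92,433

Depreciable base = $325,199 − $47,900 = $277,299.
Annual expense = $277,299 / 9 = $30,811.
End of year 1: book value $294,388.
End of year 2: book value $263,577.
End of year 3: book value $232,766.
Accumulated through year 3 = $325,199 − $232,766 = $92,433.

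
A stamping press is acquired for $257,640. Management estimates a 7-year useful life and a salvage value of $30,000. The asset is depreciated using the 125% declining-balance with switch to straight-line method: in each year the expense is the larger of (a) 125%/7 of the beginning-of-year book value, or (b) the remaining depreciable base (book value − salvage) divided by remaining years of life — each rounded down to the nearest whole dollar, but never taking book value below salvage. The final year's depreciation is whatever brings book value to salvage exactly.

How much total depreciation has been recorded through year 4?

$143,040

Depreciable base = $257,640 − $30,000 = $227,640.
Year 1: DB = ⌊$257,640 × 125%/7⌋ = $46,007; SL = ⌊$227,640/7⌋ = $32,520 → take DB $46,007. Book value $211,633.
Year 2: DB = ⌊$211,633 × 125%/7⌋ = $37,791; SL = ⌊$181,633/6⌋ = $30,272 → take DB $37,791. Book value $173,842.
Year 3: DB = ⌊$173,842 × 125%/7⌋ = $31,043; SL = ⌊$143,842/5⌋ = $28,768 → take DB $31,043. Book value $142,799.
Year 4: DB = ⌊$142,799 × 125%/7⌋ = $25,499; SL = ⌊$112,799/4⌋ = $28,199 → take SL $28,199. Book value $114,600.
Accumulated through year 4 = $257,640 − $114,600 = $143,040.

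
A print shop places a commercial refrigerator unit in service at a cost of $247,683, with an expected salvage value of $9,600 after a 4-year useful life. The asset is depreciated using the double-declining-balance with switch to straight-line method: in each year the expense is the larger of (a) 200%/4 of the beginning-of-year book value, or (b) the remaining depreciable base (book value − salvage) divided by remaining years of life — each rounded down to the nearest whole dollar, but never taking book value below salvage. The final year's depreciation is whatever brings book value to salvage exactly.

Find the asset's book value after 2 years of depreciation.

Depreciable base = $247,683 − $9,600 = $238,083.
Year 1: DB = ⌊$247,683 × 200%/4⌋ = $123,841; SL = ⌊$238,083/4⌋ = $59,520 → take DB $123,841. Book value $123,842.
Year 2: DB = ⌊$123,842 × 200%/4⌋ = $61,921; SL = ⌊$114,242/3⌋ = $38,080 → take DB $61,921. Book value $61,921.

$61,921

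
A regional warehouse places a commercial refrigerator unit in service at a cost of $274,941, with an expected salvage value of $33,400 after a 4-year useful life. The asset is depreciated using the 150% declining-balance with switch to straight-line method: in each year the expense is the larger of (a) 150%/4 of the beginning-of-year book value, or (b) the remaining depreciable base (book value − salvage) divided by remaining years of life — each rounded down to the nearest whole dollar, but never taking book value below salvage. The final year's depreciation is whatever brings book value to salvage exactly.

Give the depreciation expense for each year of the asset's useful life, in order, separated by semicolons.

$103,102; $64,439; $40,275; $33,725

Depreciable base = $274,941 − $33,400 = $241,541.
Year 1: DB = ⌊$274,941 × 150%/4⌋ = $103,102; SL = ⌊$241,541/4⌋ = $60,385 → take DB $103,102. Book value $171,839.
Year 2: DB = ⌊$171,839 × 150%/4⌋ = $64,439; SL = ⌊$138,439/3⌋ = $46,146 → take DB $64,439. Book value $107,400.
Year 3: DB = ⌊$107,400 × 150%/4⌋ = $40,275; SL = ⌊$74,000/2⌋ = $37,000 → take DB $40,275. Book value $67,125.
Year 4 (final): $67,125 − $33,400 = $33,725. Book value $33,400.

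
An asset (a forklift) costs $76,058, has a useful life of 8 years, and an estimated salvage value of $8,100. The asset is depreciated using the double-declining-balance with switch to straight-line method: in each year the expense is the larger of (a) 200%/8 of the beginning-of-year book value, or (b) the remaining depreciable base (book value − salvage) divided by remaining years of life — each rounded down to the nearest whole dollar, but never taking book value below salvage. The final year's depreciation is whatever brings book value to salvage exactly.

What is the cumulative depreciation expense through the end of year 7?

Depreciable base = $76,058 − $8,100 = $67,958.
Year 1: DB = ⌊$76,058 × 200%/8⌋ = $19,014; SL = ⌊$67,958/8⌋ = $8,494 → take DB $19,014. Book value $57,044.
Year 2: DB = ⌊$57,044 × 200%/8⌋ = $14,261; SL = ⌊$48,944/7⌋ = $6,992 → take DB $14,261. Book value $42,783.
Year 3: DB = ⌊$42,783 × 200%/8⌋ = $10,695; SL = ⌊$34,683/6⌋ = $5,780 → take DB $10,695. Book value $32,088.
Year 4: DB = ⌊$32,088 × 200%/8⌋ = $8,022; SL = ⌊$23,988/5⌋ = $4,797 → take DB $8,022. Book value $24,066.
Year 5: DB = ⌊$24,066 × 200%/8⌋ = $6,016; SL = ⌊$15,966/4⌋ = $3,991 → take DB $6,016. Book value $18,050.
Year 6: DB = ⌊$18,050 × 200%/8⌋ = $4,512; SL = ⌊$9,950/3⌋ = $3,316 → take DB $4,512. Book value $13,538.
Year 7: DB = ⌊$13,538 × 200%/8⌋ = $3,384; SL = ⌊$5,438/2⌋ = $2,719 → take DB $3,384. Book value $10,154.
Accumulated through year 7 = $76,058 − $10,154 = $65,904.

$65,904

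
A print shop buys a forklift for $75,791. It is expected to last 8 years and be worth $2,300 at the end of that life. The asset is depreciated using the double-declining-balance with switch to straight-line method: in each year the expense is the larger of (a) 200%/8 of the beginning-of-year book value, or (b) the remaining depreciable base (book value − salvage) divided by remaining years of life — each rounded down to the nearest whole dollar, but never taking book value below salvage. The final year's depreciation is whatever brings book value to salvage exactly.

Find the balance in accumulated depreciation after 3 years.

$43,816

Depreciable base = $75,791 − $2,300 = $73,491.
Year 1: DB = ⌊$75,791 × 200%/8⌋ = $18,947; SL = ⌊$73,491/8⌋ = $9,186 → take DB $18,947. Book value $56,844.
Year 2: DB = ⌊$56,844 × 200%/8⌋ = $14,211; SL = ⌊$54,544/7⌋ = $7,792 → take DB $14,211. Book value $42,633.
Year 3: DB = ⌊$42,633 × 200%/8⌋ = $10,658; SL = ⌊$40,333/6⌋ = $6,722 → take DB $10,658. Book value $31,975.
Accumulated through year 3 = $75,791 − $31,975 = $43,816.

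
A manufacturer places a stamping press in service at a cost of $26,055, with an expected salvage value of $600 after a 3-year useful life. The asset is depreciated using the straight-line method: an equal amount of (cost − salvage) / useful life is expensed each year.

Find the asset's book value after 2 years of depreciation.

$9,085

Depreciable base = $26,055 − $600 = $25,455.
Annual expense = $25,455 / 3 = $8,485.
End of year 1: book value $17,570.
End of year 2: book value $9,085.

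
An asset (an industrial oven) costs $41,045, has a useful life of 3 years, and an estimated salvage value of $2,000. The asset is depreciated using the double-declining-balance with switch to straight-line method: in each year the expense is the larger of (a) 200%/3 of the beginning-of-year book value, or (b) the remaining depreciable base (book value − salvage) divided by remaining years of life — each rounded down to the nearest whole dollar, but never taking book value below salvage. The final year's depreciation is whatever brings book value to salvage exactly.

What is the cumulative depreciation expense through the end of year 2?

$36,484

Depreciable base = $41,045 − $2,000 = $39,045.
Year 1: DB = ⌊$41,045 × 200%/3⌋ = $27,363; SL = ⌊$39,045/3⌋ = $13,015 → take DB $27,363. Book value $13,682.
Year 2: DB = ⌊$13,682 × 200%/3⌋ = $9,121; SL = ⌊$11,682/2⌋ = $5,841 → take DB $9,121. Book value $4,561.
Accumulated through year 2 = $41,045 − $4,561 = $36,484.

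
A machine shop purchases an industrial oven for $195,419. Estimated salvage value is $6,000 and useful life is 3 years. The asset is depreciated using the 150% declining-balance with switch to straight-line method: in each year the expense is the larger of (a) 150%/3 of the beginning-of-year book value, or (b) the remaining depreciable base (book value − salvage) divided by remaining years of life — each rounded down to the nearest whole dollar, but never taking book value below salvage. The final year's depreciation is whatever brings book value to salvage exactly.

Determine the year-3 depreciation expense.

Depreciable base = $195,419 − $6,000 = $189,419.
Year 1: DB = ⌊$195,419 × 150%/3⌋ = $97,709; SL = ⌊$189,419/3⌋ = $63,139 → take DB $97,709. Book value $97,710.
Year 2: DB = ⌊$97,710 × 150%/3⌋ = $48,855; SL = ⌊$91,710/2⌋ = $45,855 → take DB $48,855. Book value $48,855.
Year 3 (final): $48,855 − $6,000 = $42,855. Book value $6,000.

$42,855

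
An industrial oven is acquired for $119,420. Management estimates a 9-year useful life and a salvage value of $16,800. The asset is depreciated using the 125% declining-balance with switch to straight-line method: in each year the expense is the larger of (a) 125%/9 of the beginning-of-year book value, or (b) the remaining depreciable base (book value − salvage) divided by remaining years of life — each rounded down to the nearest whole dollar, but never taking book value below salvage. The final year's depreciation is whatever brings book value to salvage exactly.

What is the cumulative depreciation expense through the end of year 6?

Depreciable base = $119,420 − $16,800 = $102,620.
Year 1: DB = ⌊$119,420 × 125%/9⌋ = $16,586; SL = ⌊$102,620/9⌋ = $11,402 → take DB $16,586. Book value $102,834.
Year 2: DB = ⌊$102,834 × 125%/9⌋ = $14,282; SL = ⌊$86,034/8⌋ = $10,754 → take DB $14,282. Book value $88,552.
Year 3: DB = ⌊$88,552 × 125%/9⌋ = $12,298; SL = ⌊$71,752/7⌋ = $10,250 → take DB $12,298. Book value $76,254.
Year 4: DB = ⌊$76,254 × 125%/9⌋ = $10,590; SL = ⌊$59,454/6⌋ = $9,909 → take DB $10,590. Book value $65,664.
Year 5: DB = ⌊$65,664 × 125%/9⌋ = $9,120; SL = ⌊$48,864/5⌋ = $9,772 → take SL $9,772. Book value $55,892.
Year 6: DB = ⌊$55,892 × 125%/9⌋ = $7,762; SL = ⌊$39,092/4⌋ = $9,773 → take SL $9,773. Book value $46,119.
Accumulated through year 6 = $119,420 − $46,119 = $73,301.

$73,301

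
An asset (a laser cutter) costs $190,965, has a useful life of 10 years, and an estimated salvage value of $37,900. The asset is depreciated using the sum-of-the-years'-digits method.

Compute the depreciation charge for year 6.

$13,915

Depreciable base = $190,965 − $37,900 = $153,065.
Sum of the years' digits = 10+9+8+7+6+5+4+3+2+1 = 55.
Year 1: $153,065 × 10/55 = $27,830. Book value $163,135.
Year 2: $153,065 × 9/55 = $25,047. Book value $138,088.
Year 3: $153,065 × 8/55 = $22,264. Book value $115,824.
Year 4: $153,065 × 7/55 = $19,481. Book value $96,343.
Year 5: $153,065 × 6/55 = $16,698. Book value $79,645.
Year 6: $153,065 × 5/55 = $13,915. Book value $65,730.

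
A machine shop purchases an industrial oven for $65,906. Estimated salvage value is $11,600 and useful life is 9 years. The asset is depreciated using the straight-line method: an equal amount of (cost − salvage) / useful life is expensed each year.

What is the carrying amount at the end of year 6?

Depreciable base = $65,906 − $11,600 = $54,306.
Annual expense = $54,306 / 9 = $6,034.
End of year 1: book value $59,872.
End of year 2: book value $53,838.
End of year 3: book value $47,804.
End of year 4: book value $41,770.
End of year 5: book value $35,736.
End of year 6: book value $29,702.

$29,702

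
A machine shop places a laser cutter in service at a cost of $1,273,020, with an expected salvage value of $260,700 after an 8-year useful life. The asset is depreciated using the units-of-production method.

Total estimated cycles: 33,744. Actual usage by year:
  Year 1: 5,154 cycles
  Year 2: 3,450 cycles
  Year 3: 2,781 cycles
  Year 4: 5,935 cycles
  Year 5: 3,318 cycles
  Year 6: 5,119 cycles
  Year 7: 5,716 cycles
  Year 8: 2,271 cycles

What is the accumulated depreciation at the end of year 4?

Depreciable base = $1,273,020 − $260,700 = $1,012,320.
Rate = $1,012,320 / 33,744 cycles = $30 per cycle.
Year 1: 5,154 × $30 = $154,620. Book value $1,118,400.
Year 2: 3,450 × $30 = $103,500. Book value $1,014,900.
Year 3: 2,781 × $30 = $83,430. Book value $931,470.
Year 4: 5,935 × $30 = $178,050. Book value $753,420.
Accumulated through year 4 = $1,273,020 − $753,420 = $519,600.

$519,600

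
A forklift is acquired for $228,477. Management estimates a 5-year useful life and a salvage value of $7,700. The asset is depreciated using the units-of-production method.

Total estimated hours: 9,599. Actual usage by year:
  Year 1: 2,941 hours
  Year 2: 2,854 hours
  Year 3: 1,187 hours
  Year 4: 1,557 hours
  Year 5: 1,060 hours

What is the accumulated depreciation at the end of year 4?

$196,397

Depreciable base = $228,477 − $7,700 = $220,777.
Rate = $220,777 / 9,599 hours = $23 per hour.
Year 1: 2,941 × $23 = $67,643. Book value $160,834.
Year 2: 2,854 × $23 = $65,642. Book value $95,192.
Year 3: 1,187 × $23 = $27,301. Book value $67,891.
Year 4: 1,557 × $23 = $35,811. Book value $32,080.
Accumulated through year 4 = $228,477 − $32,080 = $196,397.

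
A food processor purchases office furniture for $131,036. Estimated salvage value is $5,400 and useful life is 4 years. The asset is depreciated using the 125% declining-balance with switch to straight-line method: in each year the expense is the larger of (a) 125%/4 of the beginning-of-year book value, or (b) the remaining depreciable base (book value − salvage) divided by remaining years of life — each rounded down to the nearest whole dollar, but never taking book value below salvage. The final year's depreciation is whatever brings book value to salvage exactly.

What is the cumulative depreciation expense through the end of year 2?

Depreciable base = $131,036 − $5,400 = $125,636.
Year 1: DB = ⌊$131,036 × 125%/4⌋ = $40,948; SL = ⌊$125,636/4⌋ = $31,409 → take DB $40,948. Book value $90,088.
Year 2: DB = ⌊$90,088 × 125%/4⌋ = $28,152; SL = ⌊$84,688/3⌋ = $28,229 → take SL $28,229. Book value $61,859.
Accumulated through year 2 = $131,036 − $61,859 = $69,177.

$69,177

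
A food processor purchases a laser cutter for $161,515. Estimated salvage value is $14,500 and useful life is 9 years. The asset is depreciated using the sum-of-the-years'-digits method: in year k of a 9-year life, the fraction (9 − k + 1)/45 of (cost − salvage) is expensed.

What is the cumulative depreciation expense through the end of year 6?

Depreciable base = $161,515 − $14,500 = $147,015.
Sum of the years' digits = 9+8+7+6+5+4+3+2+1 = 45.
Year 1: $147,015 × 9/45 = $29,403. Book value $132,112.
Year 2: $147,015 × 8/45 = $26,136. Book value $105,976.
Year 3: $147,015 × 7/45 = $22,869. Book value $83,107.
Year 4: $147,015 × 6/45 = $19,602. Book value $63,505.
Year 5: $147,015 × 5/45 = $16,335. Book value $47,170.
Year 6: $147,015 × 4/45 = $13,068. Book value $34,102.
Accumulated through year 6 = $161,515 − $34,102 = $127,413.

$127,413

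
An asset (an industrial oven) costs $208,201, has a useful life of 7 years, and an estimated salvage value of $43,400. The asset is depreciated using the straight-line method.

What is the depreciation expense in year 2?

$23,543

Depreciable base = $208,201 − $43,400 = $164,801.
Annual expense = $164,801 / 7 = $23,543.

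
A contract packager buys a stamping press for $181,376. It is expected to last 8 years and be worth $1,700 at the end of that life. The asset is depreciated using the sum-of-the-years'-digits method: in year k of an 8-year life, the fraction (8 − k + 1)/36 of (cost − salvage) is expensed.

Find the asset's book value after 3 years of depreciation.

$76,565

Depreciable base = $181,376 − $1,700 = $179,676.
Sum of the years' digits = 8+7+6+5+4+3+2+1 = 36.
Year 1: $179,676 × 8/36 = $39,928. Book value $141,448.
Year 2: $179,676 × 7/36 = $34,937. Book value $106,511.
Year 3: $179,676 × 6/36 = $29,946. Book value $76,565.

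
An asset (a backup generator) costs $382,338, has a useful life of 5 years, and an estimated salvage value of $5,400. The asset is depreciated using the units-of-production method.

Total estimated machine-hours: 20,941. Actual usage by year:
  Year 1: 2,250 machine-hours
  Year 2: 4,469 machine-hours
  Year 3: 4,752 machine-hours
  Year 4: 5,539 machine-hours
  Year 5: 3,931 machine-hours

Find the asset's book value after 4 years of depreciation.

Depreciable base = $382,338 − $5,400 = $376,938.
Rate = $376,938 / 20,941 machine-hours = $18 per machine-hour.
Year 1: 2,250 × $18 = $40,500. Book value $341,838.
Year 2: 4,469 × $18 = $80,442. Book value $261,396.
Year 3: 4,752 × $18 = $85,536. Book value $175,860.
Year 4: 5,539 × $18 = $99,702. Book value $76,158.

$76,158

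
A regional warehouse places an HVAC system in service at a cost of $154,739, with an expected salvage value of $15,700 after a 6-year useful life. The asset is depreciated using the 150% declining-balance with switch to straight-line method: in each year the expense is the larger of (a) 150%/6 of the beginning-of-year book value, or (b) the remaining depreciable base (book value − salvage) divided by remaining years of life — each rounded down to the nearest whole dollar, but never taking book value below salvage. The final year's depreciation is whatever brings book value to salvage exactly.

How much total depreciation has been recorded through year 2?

$67,697

Depreciable base = $154,739 − $15,700 = $139,039.
Year 1: DB = ⌊$154,739 × 150%/6⌋ = $38,684; SL = ⌊$139,039/6⌋ = $23,173 → take DB $38,684. Book value $116,055.
Year 2: DB = ⌊$116,055 × 150%/6⌋ = $29,013; SL = ⌊$100,355/5⌋ = $20,071 → take DB $29,013. Book value $87,042.
Accumulated through year 2 = $154,739 − $87,042 = $67,697.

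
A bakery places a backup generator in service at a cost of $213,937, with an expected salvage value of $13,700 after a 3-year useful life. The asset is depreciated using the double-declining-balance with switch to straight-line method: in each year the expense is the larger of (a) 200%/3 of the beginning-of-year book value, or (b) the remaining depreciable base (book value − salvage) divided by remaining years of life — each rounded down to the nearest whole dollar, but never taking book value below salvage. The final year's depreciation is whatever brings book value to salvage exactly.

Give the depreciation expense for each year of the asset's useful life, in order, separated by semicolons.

Depreciable base = $213,937 − $13,700 = $200,237.
Year 1: DB = ⌊$213,937 × 200%/3⌋ = $142,624; SL = ⌊$200,237/3⌋ = $66,745 → take DB $142,624. Book value $71,313.
Year 2: DB = ⌊$71,313 × 200%/3⌋ = $47,542; SL = ⌊$57,613/2⌋ = $28,806 → take DB $47,542. Book value $23,771.
Year 3 (final): $23,771 − $13,700 = $10,071. Book value $13,700.

$142,624; $47,542; $10,071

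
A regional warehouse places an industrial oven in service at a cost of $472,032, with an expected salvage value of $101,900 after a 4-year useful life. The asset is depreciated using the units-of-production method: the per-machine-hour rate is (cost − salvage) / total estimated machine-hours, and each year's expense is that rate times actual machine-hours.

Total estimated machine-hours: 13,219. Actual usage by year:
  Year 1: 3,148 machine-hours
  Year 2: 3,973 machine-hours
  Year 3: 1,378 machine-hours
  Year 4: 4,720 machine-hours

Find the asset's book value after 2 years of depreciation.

Depreciable base = $472,032 − $101,900 = $370,132.
Rate = $370,132 / 13,219 machine-hours = $28 per machine-hour.
Year 1: 3,148 × $28 = $88,144. Book value $383,888.
Year 2: 3,973 × $28 = $111,244. Book value $272,644.

$272,644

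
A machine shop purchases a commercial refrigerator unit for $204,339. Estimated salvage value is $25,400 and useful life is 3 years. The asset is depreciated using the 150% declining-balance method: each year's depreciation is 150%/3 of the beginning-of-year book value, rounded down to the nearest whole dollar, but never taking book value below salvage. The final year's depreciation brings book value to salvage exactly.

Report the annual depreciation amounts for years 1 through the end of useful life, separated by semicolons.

$102,169; $51,085; $25,685

Depreciable base = $204,339 − $25,400 = $178,939.
Year 1: ⌊$204,339 × 150%/3⌋ = $102,169. Book value $102,170.
Year 2: ⌊$102,170 × 150%/3⌋ = $51,085. Book value $51,085.
Year 3 (final): $51,085 − $25,400 = $25,685. Book value $25,400.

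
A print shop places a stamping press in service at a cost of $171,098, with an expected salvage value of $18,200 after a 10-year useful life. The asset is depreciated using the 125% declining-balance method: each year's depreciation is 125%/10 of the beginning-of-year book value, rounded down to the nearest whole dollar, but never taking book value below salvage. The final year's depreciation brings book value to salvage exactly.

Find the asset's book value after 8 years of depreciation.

$58,793

Depreciable base = $171,098 − $18,200 = $152,898.
Year 1: ⌊$171,098 × 125%/10⌋ = $21,387. Book value $149,711.
Year 2: ⌊$149,711 × 125%/10⌋ = $18,713. Book value $130,998.
Year 3: ⌊$130,998 × 125%/10⌋ = $16,374. Book value $114,624.
Year 4: ⌊$114,624 × 125%/10⌋ = $14,328. Book value $100,296.
Year 5: ⌊$100,296 × 125%/10⌋ = $12,537. Book value $87,759.
Year 6: ⌊$87,759 × 125%/10⌋ = $10,969. Book value $76,790.
Year 7: ⌊$76,790 × 125%/10⌋ = $9,598. Book value $67,192.
Year 8: ⌊$67,192 × 125%/10⌋ = $8,399. Book value $58,793.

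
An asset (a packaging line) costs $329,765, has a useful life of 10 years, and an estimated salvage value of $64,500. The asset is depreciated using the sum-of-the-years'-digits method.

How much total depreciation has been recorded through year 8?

Depreciable base = $329,765 − $64,500 = $265,265.
Sum of the years' digits = 10+9+8+7+6+5+4+3+2+1 = 55.
Year 1: $265,265 × 10/55 = $48,230. Book value $281,535.
Year 2: $265,265 × 9/55 = $43,407. Book value $238,128.
Year 3: $265,265 × 8/55 = $38,584. Book value $199,544.
Year 4: $265,265 × 7/55 = $33,761. Book value $165,783.
Year 5: $265,265 × 6/55 = $28,938. Book value $136,845.
Year 6: $265,265 × 5/55 = $24,115. Book value $112,730.
Year 7: $265,265 × 4/55 = $19,292. Book value $93,438.
Year 8: $265,265 × 3/55 = $14,469. Book value $78,969.
Accumulated through year 8 = $329,765 − $78,969 = $250,796.

$250,796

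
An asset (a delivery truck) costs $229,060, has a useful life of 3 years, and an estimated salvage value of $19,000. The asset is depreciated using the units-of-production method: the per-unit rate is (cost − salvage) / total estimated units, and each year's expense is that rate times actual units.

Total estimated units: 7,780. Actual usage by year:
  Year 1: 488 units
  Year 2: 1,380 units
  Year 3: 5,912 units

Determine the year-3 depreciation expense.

Depreciable base = $229,060 − $19,000 = $210,060.
Rate = $210,060 / 7,780 units = $27 per unit.
Year 1: 488 × $27 = $13,176. Book value $215,884.
Year 2: 1,380 × $27 = $37,260. Book value $178,624.
Year 3: 5,912 × $27 = $159,624. Book value $19,000.

$159,624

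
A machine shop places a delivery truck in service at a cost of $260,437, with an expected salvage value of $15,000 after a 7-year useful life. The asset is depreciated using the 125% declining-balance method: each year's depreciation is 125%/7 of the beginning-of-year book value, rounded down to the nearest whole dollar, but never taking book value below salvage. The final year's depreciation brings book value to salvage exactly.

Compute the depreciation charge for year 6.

$17,393

Depreciable base = $260,437 − $15,000 = $245,437.
Year 1: ⌊$260,437 × 125%/7⌋ = $46,506. Book value $213,931.
Year 2: ⌊$213,931 × 125%/7⌋ = $38,201. Book value $175,730.
Year 3: ⌊$175,730 × 125%/7⌋ = $31,380. Book value $144,350.
Year 4: ⌊$144,350 × 125%/7⌋ = $25,776. Book value $118,574.
Year 5: ⌊$118,574 × 125%/7⌋ = $21,173. Book value $97,401.
Year 6: ⌊$97,401 × 125%/7⌋ = $17,393. Book value $80,008.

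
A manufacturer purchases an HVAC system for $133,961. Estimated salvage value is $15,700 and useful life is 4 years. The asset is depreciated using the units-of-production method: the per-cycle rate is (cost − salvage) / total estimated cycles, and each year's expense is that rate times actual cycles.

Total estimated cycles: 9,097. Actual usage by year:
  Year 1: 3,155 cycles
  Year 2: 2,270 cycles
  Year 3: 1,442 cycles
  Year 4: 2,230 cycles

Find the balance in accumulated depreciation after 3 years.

Depreciable base = $133,961 − $15,700 = $118,261.
Rate = $118,261 / 9,097 cycles = $13 per cycle.
Year 1: 3,155 × $13 = $41,015. Book value $92,946.
Year 2: 2,270 × $13 = $29,510. Book value $63,436.
Year 3: 1,442 × $13 = $18,746. Book value $44,690.
Accumulated through year 3 = $133,961 − $44,690 = $89,271.

$89,271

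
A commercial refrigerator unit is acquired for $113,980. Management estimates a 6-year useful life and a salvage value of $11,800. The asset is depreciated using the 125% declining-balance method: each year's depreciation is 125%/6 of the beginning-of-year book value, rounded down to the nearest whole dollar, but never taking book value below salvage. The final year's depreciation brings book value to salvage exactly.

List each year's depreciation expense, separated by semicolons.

$23,745; $18,798; $14,882; $11,782; $9,327; $23,646

Depreciable base = $113,980 − $11,800 = $102,180.
Year 1: ⌊$113,980 × 125%/6⌋ = $23,745. Book value $90,235.
Year 2: ⌊$90,235 × 125%/6⌋ = $18,798. Book value $71,437.
Year 3: ⌊$71,437 × 125%/6⌋ = $14,882. Book value $56,555.
Year 4: ⌊$56,555 × 125%/6⌋ = $11,782. Book value $44,773.
Year 5: ⌊$44,773 × 125%/6⌋ = $9,327. Book value $35,446.
Year 6 (final): $35,446 − $11,800 = $23,646. Book value $11,800.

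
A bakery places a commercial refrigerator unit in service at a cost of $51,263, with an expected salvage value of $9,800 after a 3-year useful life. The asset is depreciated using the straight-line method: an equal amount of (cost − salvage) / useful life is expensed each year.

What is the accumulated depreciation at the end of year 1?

$13,821

Depreciable base = $51,263 − $9,800 = $41,463.
Annual expense = $41,463 / 3 = $13,821.
End of year 1: book value $37,442.
Accumulated through year 1 = $51,263 − $37,442 = $13,821.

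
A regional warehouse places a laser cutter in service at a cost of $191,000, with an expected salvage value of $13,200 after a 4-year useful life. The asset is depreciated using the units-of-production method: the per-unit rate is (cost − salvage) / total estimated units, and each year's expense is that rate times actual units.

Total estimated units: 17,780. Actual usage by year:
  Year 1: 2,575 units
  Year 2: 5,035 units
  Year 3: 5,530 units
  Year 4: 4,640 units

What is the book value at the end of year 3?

Depreciable base = $191,000 − $13,200 = $177,800.
Rate = $177,800 / 17,780 units = $10 per unit.
Year 1: 2,575 × $10 = $25,750. Book value $165,250.
Year 2: 5,035 × $10 = $50,350. Book value $114,900.
Year 3: 5,530 × $10 = $55,300. Book value $59,600.

$59,600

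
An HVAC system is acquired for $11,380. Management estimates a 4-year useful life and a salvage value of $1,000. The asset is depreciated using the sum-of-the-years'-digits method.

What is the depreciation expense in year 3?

Depreciable base = $11,380 − $1,000 = $10,380.
Sum of the years' digits = 4+3+2+1 = 10.
Year 1: $10,380 × 4/10 = $4,152. Book value $7,228.
Year 2: $10,380 × 3/10 = $3,114. Book value $4,114.
Year 3: $10,380 × 2/10 = $2,076. Book value $2,038.

$2,076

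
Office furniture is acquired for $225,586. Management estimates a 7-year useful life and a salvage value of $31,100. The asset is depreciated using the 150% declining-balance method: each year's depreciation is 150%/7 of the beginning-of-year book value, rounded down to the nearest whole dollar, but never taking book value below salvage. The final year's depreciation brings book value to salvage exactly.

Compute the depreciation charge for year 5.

$18,423

Depreciable base = $225,586 − $31,100 = $194,486.
Year 1: ⌊$225,586 × 150%/7⌋ = $48,339. Book value $177,247.
Year 2: ⌊$177,247 × 150%/7⌋ = $37,981. Book value $139,266.
Year 3: ⌊$139,266 × 150%/7⌋ = $29,842. Book value $109,424.
Year 4: ⌊$109,424 × 150%/7⌋ = $23,448. Book value $85,976.
Year 5: ⌊$85,976 × 150%/7⌋ = $18,423. Book value $67,553.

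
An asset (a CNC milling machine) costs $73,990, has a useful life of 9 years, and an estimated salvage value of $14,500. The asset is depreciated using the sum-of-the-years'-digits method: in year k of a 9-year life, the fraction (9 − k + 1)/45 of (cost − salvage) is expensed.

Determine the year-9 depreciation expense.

$1,322

Depreciable base = $73,990 − $14,500 = $59,490.
Sum of the years' digits = 9+8+7+6+5+4+3+2+1 = 45.
Year 1: $59,490 × 9/45 = $11,898. Book value $62,092.
Year 2: $59,490 × 8/45 = $10,576. Book value $51,516.
Year 3: $59,490 × 7/45 = $9,254. Book value $42,262.
Year 4: $59,490 × 6/45 = $7,932. Book value $34,330.
Year 5: $59,490 × 5/45 = $6,610. Book value $27,720.
Year 6: $59,490 × 4/45 = $5,288. Book value $22,432.
Year 7: $59,490 × 3/45 = $3,966. Book value $18,466.
Year 8: $59,490 × 2/45 = $2,644. Book value $15,822.
Year 9: $59,490 × 1/45 = $1,322. Book value $14,500.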